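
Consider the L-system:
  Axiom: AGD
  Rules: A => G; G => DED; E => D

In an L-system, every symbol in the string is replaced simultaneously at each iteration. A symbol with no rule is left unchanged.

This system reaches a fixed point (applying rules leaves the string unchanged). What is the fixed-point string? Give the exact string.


Answer: DDDDDDD

Derivation:
Step 0: AGD
Step 1: GDEDD
Step 2: DEDDDDD
Step 3: DDDDDDD
Step 4: DDDDDDD  (unchanged — fixed point at step 3)


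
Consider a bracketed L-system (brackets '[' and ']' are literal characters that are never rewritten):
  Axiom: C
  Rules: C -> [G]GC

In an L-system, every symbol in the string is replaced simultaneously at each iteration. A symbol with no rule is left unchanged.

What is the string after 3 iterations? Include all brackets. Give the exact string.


Step 0: C
Step 1: [G]GC
Step 2: [G]G[G]GC
Step 3: [G]G[G]G[G]GC

Answer: [G]G[G]G[G]GC


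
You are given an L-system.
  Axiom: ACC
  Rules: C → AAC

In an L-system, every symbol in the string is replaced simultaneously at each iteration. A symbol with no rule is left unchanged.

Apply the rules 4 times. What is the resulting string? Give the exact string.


Step 0: ACC
Step 1: AAACAAC
Step 2: AAAAACAAAAC
Step 3: AAAAAAACAAAAAAC
Step 4: AAAAAAAAACAAAAAAAAC

Answer: AAAAAAAAACAAAAAAAAC


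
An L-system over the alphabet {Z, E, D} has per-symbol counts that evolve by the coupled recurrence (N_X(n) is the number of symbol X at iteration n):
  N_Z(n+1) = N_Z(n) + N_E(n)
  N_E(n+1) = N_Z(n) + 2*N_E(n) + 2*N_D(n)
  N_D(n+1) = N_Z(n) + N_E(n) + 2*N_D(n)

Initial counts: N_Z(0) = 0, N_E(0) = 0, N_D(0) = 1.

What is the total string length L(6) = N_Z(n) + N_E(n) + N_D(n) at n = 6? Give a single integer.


Step 0: N_Z=0, N_E=0, N_D=1, L=1
Step 1: N_Z=0, N_E=2, N_D=2, L=4
Step 2: N_Z=2, N_E=8, N_D=6, L=16
Step 3: N_Z=10, N_E=30, N_D=22, L=62
Step 4: N_Z=40, N_E=114, N_D=84, L=238
Step 5: N_Z=154, N_E=436, N_D=322, L=912
Step 6: N_Z=590, N_E=1670, N_D=1234, L=3494

Answer: 3494


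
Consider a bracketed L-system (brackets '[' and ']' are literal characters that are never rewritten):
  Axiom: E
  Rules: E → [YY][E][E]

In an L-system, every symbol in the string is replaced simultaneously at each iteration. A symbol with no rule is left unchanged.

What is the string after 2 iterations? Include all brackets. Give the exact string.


Answer: [YY][[YY][E][E]][[YY][E][E]]

Derivation:
Step 0: E
Step 1: [YY][E][E]
Step 2: [YY][[YY][E][E]][[YY][E][E]]


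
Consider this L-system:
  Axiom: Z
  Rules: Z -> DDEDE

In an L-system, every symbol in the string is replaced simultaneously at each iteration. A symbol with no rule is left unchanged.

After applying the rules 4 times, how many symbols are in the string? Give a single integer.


Answer: 5

Derivation:
Step 0: length = 1
Step 1: length = 5
Step 2: length = 5
Step 3: length = 5
Step 4: length = 5


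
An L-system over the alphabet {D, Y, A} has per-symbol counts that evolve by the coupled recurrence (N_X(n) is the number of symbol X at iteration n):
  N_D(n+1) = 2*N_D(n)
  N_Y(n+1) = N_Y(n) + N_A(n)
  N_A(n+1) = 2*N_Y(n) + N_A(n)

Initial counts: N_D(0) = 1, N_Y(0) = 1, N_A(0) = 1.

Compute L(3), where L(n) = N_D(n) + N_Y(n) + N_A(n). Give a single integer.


Step 0: N_D=1, N_Y=1, N_A=1, L=3
Step 1: N_D=2, N_Y=2, N_A=3, L=7
Step 2: N_D=4, N_Y=5, N_A=7, L=16
Step 3: N_D=8, N_Y=12, N_A=17, L=37

Answer: 37


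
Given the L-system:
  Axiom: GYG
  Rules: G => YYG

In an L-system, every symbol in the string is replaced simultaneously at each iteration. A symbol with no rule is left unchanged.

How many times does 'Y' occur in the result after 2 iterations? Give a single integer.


Step 0: GYG  (1 'Y')
Step 1: YYGYYYG  (5 'Y')
Step 2: YYYYGYYYYYG  (9 'Y')

Answer: 9


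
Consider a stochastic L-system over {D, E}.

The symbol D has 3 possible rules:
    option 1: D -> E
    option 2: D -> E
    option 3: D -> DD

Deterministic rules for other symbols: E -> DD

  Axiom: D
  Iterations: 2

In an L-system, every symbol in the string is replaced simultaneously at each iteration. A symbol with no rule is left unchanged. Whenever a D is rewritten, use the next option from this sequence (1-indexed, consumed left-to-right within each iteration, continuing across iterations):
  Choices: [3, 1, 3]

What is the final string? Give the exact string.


Step 0: D
Step 1: DD  (used choices [3])
Step 2: EDD  (used choices [1, 3])

Answer: EDD


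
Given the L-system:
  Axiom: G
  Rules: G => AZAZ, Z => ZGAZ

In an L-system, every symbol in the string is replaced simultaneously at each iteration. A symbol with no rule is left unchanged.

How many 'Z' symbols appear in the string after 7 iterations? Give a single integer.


Answer: 656

Derivation:
Final string: AZGAZAZAZAZGAZAZGAZAZGAZAZGAZAZAZAZGAZAZGAZAZAZAZGAZAZGAZAZAZAZGAZAZGAZAZAZAZGAZAZGAZAZGAZAZGAZAZAZAZGAZAZGAZAZAZAZGAZAZGAZAZGAZAZGAZAZAZAZGAZAZGAZAZAZAZGAZAZGAZAZGAZAZGAZAZAZAZGAZAZGAZAZAZAZGAZAZGAZAZGAZAZGAZAZAZAZGAZAZGAZAZAZAZGAZAZGAZAZAZAZGAZAZGAZAZAZAZGAZAZGAZAZGAZAZGAZAZAZAZGAZAZGAZAZAZAZGAZAZGAZAZGAZAZGAZAZAZAZGAZAZGAZAZAZAZGAZAZGAZAZAZAZGAZAZGAZAZAZAZGAZAZGAZAZGAZAZGAZAZAZAZGAZAZGAZAZAZAZGAZAZGAZAZGAZAZGAZAZAZAZGAZAZGAZAZAZAZGAZAZGAZAZAZAZGAZAZGAZAZAZAZGAZAZGAZAZGAZAZGAZAZAZAZGAZAZGAZAZAZAZGAZAZGAZAZGAZAZGAZAZAZAZGAZAZGAZAZAZAZGAZAZGAZAZAZAZGAZAZGAZAZAZAZGAZAZGAZAZGAZAZGAZAZAZAZGAZAZGAZAZAZAZGAZAZGAZAZGAZAZGAZAZAZAZGAZAZGAZAZAZAZGAZAZGAZAZGAZAZGAZAZAZAZGAZAZGAZAZAZAZGAZAZGAZAZGAZAZGAZAZAZAZGAZAZGAZAZAZAZGAZAZGAZAZAZAZGAZAZGAZAZAZAZGAZAZGAZAZGAZAZGAZAZAZAZGAZAZGAZAZAZAZGAZAZGAZAZGAZAZGAZAZAZAZGAZAZGAZAZAZAZGAZAZGAZAZAZAZGAZAZGAZAZAZAZGAZAZGAZAZGAZAZGAZAZAZAZGAZAZGAZAZAZAZGAZAZGAZAZGAZAZGAZAZAZAZGAZAZGAZAZAZAZGAZAZGAZAZGAZAZGAZAZAZAZGAZAZGAZAZAZAZGAZAZGAZAZGAZAZGAZAZAZAZGAZAZGAZAZAZAZGAZAZGAZAZAZAZGAZAZGAZAZAZAZGAZAZGAZAZGAZAZGAZAZAZAZGAZAZGAZAZAZAZGAZAZGAZAZGAZAZGAZAZAZAZGAZAZGAZAZAZAZGAZAZGAZAZAZAZGAZAZGAZAZAZAZGAZAZGAZAZGAZAZGAZAZAZAZGAZAZGAZAZAZAZGAZAZGAZAZGAZAZGAZAZAZAZGAZAZGAZAZAZAZGAZAZGAZAZAZAZGAZAZGAZAZAZAZGAZAZGAZAZGAZAZGAZAZAZAZGAZAZGAZAZAZAZGAZAZGAZAZGAZAZGAZAZAZAZGAZAZGAZAZAZAZGAZAZGAZAZAZAZGAZAZGAZAZAZAZGAZAZGAZAZGAZAZGAZAZAZAZGAZAZGAZAZAZAZGAZAZGAZAZGAZAZGAZAZAZAZGAZAZGAZAZAZAZGAZAZGAZAZGAZAZGAZAZAZAZGAZAZGAZAZAZAZGAZAZGAZAZGAZAZGAZAZAZAZGAZAZGAZAZAZAZGAZAZGAZAZAZAZGAZAZGAZAZAZAZGAZAZGAZAZGAZAZGAZAZAZAZGAZ
Count of 'Z': 656


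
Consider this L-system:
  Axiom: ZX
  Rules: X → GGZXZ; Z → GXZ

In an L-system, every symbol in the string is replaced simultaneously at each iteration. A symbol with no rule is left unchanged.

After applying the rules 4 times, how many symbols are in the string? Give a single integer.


Step 0: length = 2
Step 1: length = 8
Step 2: length = 22
Step 3: length = 56
Step 4: length = 138

Answer: 138


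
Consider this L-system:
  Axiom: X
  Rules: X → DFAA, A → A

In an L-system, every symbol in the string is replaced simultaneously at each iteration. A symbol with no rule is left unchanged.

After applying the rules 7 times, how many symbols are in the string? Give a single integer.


Step 0: length = 1
Step 1: length = 4
Step 2: length = 4
Step 3: length = 4
Step 4: length = 4
Step 5: length = 4
Step 6: length = 4
Step 7: length = 4

Answer: 4


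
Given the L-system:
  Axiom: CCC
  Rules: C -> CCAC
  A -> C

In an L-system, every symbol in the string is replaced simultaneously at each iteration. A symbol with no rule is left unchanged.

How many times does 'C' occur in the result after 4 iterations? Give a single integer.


Answer: 327

Derivation:
Step 0: CCC  (3 'C')
Step 1: CCACCCACCCAC  (9 'C')
Step 2: CCACCCACCCCACCCACCCACCCCACCCACCCACCCCAC  (30 'C')
Step 3: CCACCCACCCCACCCACCCACCCCACCCACCCACCCACCCCACCCACCCACCCCACCCACCCACCCCACCCACCCACCCACCCCACCCACCCACCCCACCCACCCACCCCACCCACCCACCCACCCCAC  (99 'C')
Step 4: CCACCCACCCCACCCACCCACCCCACCCACCCACCCACCCCACCCACCCACCCCACCCACCCACCCCACCCACCCACCCACCCCACCCACCCACCCCACCCACCCACCCCACCCACCCACCCCACCCACCCACCCACCCCACCCACCCACCCCACCCACCCACCCCACCCACCCACCCACCCCACCCACCCACCCCACCCACCCACCCCACCCACCCACCCACCCCACCCACCCACCCCACCCACCCACCCCACCCACCCACCCCACCCACCCACCCACCCCACCCACCCACCCCACCCACCCACCCCACCCACCCACCCACCCCACCCACCCACCCCACCCACCCACCCCACCCACCCACCCACCCCACCCACCCACCCCACCCACCCACCCCACCCACCCACCCCACCCACCCACCCACCCCAC  (327 'C')


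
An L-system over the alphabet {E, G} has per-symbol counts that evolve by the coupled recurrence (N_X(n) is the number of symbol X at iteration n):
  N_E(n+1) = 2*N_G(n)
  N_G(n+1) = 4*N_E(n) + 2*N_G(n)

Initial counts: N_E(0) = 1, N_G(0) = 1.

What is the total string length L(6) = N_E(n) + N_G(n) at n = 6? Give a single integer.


Answer: 8192

Derivation:
Step 0: N_E=1, N_G=1, L=2
Step 1: N_E=2, N_G=6, L=8
Step 2: N_E=12, N_G=20, L=32
Step 3: N_E=40, N_G=88, L=128
Step 4: N_E=176, N_G=336, L=512
Step 5: N_E=672, N_G=1376, L=2048
Step 6: N_E=2752, N_G=5440, L=8192


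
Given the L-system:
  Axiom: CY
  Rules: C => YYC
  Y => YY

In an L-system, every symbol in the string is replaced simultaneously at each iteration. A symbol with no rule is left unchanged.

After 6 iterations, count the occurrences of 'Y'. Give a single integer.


Answer: 190

Derivation:
Step 0: CY  (1 'Y')
Step 1: YYCYY  (4 'Y')
Step 2: YYYYYYCYYYY  (10 'Y')
Step 3: YYYYYYYYYYYYYYCYYYYYYYY  (22 'Y')
Step 4: YYYYYYYYYYYYYYYYYYYYYYYYYYYYYYCYYYYYYYYYYYYYYYY  (46 'Y')
Step 5: YYYYYYYYYYYYYYYYYYYYYYYYYYYYYYYYYYYYYYYYYYYYYYYYYYYYYYYYYYYYYYCYYYYYYYYYYYYYYYYYYYYYYYYYYYYYYYY  (94 'Y')
Step 6: YYYYYYYYYYYYYYYYYYYYYYYYYYYYYYYYYYYYYYYYYYYYYYYYYYYYYYYYYYYYYYYYYYYYYYYYYYYYYYYYYYYYYYYYYYYYYYYYYYYYYYYYYYYYYYYYYYYYYYYYYYYYYYCYYYYYYYYYYYYYYYYYYYYYYYYYYYYYYYYYYYYYYYYYYYYYYYYYYYYYYYYYYYYYYYY  (190 'Y')


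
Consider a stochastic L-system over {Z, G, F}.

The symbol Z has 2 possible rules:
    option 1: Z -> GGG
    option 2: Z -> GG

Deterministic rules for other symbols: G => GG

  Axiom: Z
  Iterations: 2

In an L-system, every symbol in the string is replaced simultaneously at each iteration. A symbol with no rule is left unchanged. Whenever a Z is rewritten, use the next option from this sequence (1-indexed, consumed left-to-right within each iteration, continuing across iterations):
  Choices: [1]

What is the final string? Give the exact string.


Step 0: Z
Step 1: GGG  (used choices [1])
Step 2: GGGGGG  (used choices [])

Answer: GGGGGG


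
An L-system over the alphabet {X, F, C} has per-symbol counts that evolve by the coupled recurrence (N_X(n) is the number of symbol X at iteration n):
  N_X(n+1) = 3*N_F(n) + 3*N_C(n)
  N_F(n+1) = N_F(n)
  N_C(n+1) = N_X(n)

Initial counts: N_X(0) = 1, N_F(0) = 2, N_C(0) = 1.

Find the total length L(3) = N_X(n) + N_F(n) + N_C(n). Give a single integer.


Answer: 44

Derivation:
Step 0: N_X=1, N_F=2, N_C=1, L=4
Step 1: N_X=9, N_F=2, N_C=1, L=12
Step 2: N_X=9, N_F=2, N_C=9, L=20
Step 3: N_X=33, N_F=2, N_C=9, L=44


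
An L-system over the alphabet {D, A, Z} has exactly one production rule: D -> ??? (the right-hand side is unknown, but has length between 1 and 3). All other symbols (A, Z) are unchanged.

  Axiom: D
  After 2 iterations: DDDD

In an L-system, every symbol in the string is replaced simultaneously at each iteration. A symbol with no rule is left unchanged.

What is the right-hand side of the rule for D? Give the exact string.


Answer: DD

Derivation:
Trying D -> DD:
  Step 0: D
  Step 1: DD
  Step 2: DDDD
Matches the given result.


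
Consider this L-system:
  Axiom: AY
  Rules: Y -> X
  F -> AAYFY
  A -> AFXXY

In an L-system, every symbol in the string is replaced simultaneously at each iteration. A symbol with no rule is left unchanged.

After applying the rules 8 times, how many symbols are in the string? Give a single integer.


Step 0: length = 2
Step 1: length = 6
Step 2: length = 14
Step 3: length = 34
Step 4: length = 82
Step 5: length = 198
Step 6: length = 478
Step 7: length = 1154
Step 8: length = 2786

Answer: 2786


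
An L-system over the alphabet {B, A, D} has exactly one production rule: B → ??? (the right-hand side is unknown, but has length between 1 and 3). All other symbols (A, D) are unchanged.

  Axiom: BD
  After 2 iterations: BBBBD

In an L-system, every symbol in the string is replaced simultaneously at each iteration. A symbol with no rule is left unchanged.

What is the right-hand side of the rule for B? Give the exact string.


Answer: BB

Derivation:
Trying B → BB:
  Step 0: BD
  Step 1: BBD
  Step 2: BBBBD
Matches the given result.


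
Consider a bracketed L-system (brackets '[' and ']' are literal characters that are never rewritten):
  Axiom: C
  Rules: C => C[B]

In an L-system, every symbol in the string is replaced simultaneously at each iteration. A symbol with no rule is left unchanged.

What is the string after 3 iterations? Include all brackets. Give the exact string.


Step 0: C
Step 1: C[B]
Step 2: C[B][B]
Step 3: C[B][B][B]

Answer: C[B][B][B]


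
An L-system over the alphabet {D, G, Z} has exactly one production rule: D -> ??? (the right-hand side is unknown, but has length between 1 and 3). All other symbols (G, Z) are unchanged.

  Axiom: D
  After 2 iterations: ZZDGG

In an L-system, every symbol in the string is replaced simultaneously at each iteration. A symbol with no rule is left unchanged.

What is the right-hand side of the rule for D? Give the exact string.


Trying D -> ZDG:
  Step 0: D
  Step 1: ZDG
  Step 2: ZZDGG
Matches the given result.

Answer: ZDG


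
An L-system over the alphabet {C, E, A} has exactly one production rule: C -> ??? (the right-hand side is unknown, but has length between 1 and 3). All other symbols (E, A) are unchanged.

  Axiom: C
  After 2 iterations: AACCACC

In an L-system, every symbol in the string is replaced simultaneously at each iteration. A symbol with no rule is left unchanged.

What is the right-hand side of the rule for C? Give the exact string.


Answer: ACC

Derivation:
Trying C -> ACC:
  Step 0: C
  Step 1: ACC
  Step 2: AACCACC
Matches the given result.


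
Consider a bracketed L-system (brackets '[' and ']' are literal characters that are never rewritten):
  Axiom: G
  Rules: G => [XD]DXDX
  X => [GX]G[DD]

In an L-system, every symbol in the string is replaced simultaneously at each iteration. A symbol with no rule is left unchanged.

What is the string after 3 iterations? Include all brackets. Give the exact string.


Step 0: G
Step 1: [XD]DXDX
Step 2: [[GX]G[DD]D]D[GX]G[DD]D[GX]G[DD]
Step 3: [[[XD]DXDX[GX]G[DD]][XD]DXDX[DD]D]D[[XD]DXDX[GX]G[DD]][XD]DXDX[DD]D[[XD]DXDX[GX]G[DD]][XD]DXDX[DD]

Answer: [[[XD]DXDX[GX]G[DD]][XD]DXDX[DD]D]D[[XD]DXDX[GX]G[DD]][XD]DXDX[DD]D[[XD]DXDX[GX]G[DD]][XD]DXDX[DD]


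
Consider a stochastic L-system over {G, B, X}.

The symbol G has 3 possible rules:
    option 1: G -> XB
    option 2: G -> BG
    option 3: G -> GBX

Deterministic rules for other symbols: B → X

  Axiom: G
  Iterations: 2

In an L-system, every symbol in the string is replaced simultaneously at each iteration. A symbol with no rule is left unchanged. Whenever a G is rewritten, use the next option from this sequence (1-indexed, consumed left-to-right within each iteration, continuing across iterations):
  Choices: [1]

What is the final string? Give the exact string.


Answer: XX

Derivation:
Step 0: G
Step 1: XB  (used choices [1])
Step 2: XX  (used choices [])


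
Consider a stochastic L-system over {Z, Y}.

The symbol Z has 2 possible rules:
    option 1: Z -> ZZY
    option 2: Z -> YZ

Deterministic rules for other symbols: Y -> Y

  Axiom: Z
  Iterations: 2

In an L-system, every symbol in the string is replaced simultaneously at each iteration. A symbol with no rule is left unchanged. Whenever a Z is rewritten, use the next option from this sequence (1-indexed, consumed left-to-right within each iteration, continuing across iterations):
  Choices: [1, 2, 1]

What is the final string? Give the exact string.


Step 0: Z
Step 1: ZZY  (used choices [1])
Step 2: YZZZYY  (used choices [2, 1])

Answer: YZZZYY


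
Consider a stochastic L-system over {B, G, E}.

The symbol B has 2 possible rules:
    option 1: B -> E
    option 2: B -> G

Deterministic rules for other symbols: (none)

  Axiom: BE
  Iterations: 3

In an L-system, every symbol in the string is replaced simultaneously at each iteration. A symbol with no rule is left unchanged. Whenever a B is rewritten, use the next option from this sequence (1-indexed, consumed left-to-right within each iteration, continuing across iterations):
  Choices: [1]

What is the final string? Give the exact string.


Step 0: BE
Step 1: EE  (used choices [1])
Step 2: EE  (used choices [])
Step 3: EE  (used choices [])

Answer: EE


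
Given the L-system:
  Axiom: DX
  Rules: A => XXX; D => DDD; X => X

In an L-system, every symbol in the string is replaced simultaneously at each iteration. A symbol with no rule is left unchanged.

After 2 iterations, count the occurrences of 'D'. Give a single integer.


Step 0: DX  (1 'D')
Step 1: DDDX  (3 'D')
Step 2: DDDDDDDDDX  (9 'D')

Answer: 9


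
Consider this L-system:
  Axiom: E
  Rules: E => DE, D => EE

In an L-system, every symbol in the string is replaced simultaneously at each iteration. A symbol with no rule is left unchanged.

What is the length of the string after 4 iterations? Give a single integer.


Answer: 16

Derivation:
Step 0: length = 1
Step 1: length = 2
Step 2: length = 4
Step 3: length = 8
Step 4: length = 16


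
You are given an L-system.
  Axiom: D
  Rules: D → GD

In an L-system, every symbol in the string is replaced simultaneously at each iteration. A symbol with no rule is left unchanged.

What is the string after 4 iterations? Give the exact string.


Answer: GGGGD

Derivation:
Step 0: D
Step 1: GD
Step 2: GGD
Step 3: GGGD
Step 4: GGGGD


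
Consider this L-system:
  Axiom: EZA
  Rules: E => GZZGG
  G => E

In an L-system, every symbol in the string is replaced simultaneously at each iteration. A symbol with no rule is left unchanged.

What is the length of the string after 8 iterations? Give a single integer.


Step 0: length = 3
Step 1: length = 7
Step 2: length = 7
Step 3: length = 19
Step 4: length = 19
Step 5: length = 55
Step 6: length = 55
Step 7: length = 163
Step 8: length = 163

Answer: 163


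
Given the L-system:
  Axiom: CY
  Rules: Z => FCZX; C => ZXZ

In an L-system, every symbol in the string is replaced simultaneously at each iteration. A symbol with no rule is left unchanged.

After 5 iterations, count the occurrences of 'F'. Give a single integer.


Step 0: CY  (0 'F')
Step 1: ZXZY  (0 'F')
Step 2: FCZXXFCZXY  (2 'F')
Step 3: FZXZFCZXXXFZXZFCZXXY  (4 'F')
Step 4: FFCZXXFCZXFZXZFCZXXXXFFCZXXFCZXFZXZFCZXXXY  (10 'F')
Step 5: FFZXZFCZXXXFZXZFCZXXFFCZXXFCZXFZXZFCZXXXXXFFZXZFCZXXXFZXZFCZXXFFCZXXFCZXFZXZFCZXXXXY  (20 'F')

Answer: 20


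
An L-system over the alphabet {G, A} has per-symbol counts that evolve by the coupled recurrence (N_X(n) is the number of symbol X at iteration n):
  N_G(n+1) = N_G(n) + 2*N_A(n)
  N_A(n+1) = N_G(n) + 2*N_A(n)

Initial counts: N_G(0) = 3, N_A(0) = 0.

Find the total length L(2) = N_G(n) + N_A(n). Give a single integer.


Step 0: N_G=3, N_A=0, L=3
Step 1: N_G=3, N_A=3, L=6
Step 2: N_G=9, N_A=9, L=18

Answer: 18


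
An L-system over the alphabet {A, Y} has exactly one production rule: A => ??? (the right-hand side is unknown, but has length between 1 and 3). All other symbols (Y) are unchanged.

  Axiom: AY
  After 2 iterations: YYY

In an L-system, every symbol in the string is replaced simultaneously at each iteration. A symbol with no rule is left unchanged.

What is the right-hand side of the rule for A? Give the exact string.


Trying A => YY:
  Step 0: AY
  Step 1: YYY
  Step 2: YYY
Matches the given result.

Answer: YY


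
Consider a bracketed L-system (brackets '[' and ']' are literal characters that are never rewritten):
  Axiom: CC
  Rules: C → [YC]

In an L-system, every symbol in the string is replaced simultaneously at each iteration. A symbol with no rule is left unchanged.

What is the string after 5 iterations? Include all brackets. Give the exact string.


Answer: [Y[Y[Y[Y[YC]]]]][Y[Y[Y[Y[YC]]]]]

Derivation:
Step 0: CC
Step 1: [YC][YC]
Step 2: [Y[YC]][Y[YC]]
Step 3: [Y[Y[YC]]][Y[Y[YC]]]
Step 4: [Y[Y[Y[YC]]]][Y[Y[Y[YC]]]]
Step 5: [Y[Y[Y[Y[YC]]]]][Y[Y[Y[Y[YC]]]]]


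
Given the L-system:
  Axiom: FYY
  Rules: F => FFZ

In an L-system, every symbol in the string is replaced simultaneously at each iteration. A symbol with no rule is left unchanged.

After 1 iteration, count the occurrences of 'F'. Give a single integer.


Step 0: FYY  (1 'F')
Step 1: FFZYY  (2 'F')

Answer: 2


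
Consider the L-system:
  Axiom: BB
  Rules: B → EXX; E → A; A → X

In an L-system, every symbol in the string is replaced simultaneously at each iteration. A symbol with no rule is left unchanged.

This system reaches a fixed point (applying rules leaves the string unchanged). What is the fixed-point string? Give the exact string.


Step 0: BB
Step 1: EXXEXX
Step 2: AXXAXX
Step 3: XXXXXX
Step 4: XXXXXX  (unchanged — fixed point at step 3)

Answer: XXXXXX


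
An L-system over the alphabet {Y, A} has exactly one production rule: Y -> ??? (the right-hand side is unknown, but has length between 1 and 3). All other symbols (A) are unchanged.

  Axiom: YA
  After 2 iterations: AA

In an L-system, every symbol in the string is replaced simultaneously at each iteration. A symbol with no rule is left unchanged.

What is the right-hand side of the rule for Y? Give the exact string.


Trying Y -> A:
  Step 0: YA
  Step 1: AA
  Step 2: AA
Matches the given result.

Answer: A


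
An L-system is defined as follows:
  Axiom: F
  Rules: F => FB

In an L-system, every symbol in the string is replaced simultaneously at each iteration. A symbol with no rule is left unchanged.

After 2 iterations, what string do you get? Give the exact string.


Answer: FBB

Derivation:
Step 0: F
Step 1: FB
Step 2: FBB


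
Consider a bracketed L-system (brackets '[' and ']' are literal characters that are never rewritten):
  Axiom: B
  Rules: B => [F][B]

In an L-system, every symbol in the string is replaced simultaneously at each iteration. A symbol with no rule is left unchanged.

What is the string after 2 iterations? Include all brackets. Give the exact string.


Answer: [F][[F][B]]

Derivation:
Step 0: B
Step 1: [F][B]
Step 2: [F][[F][B]]


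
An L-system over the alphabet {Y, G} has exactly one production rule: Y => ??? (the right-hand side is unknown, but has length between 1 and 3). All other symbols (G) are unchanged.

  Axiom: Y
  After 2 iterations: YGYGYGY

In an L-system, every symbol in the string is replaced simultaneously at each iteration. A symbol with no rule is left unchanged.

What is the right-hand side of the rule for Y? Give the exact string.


Trying Y => YGY:
  Step 0: Y
  Step 1: YGY
  Step 2: YGYGYGY
Matches the given result.

Answer: YGY


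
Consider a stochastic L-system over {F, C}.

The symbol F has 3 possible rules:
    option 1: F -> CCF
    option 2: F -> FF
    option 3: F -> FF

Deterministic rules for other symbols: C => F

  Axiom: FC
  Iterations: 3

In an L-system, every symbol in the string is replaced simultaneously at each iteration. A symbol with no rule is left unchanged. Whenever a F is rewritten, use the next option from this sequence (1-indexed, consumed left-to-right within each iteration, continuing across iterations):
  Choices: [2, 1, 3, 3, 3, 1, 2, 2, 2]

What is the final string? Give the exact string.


Step 0: FC
Step 1: FFF  (used choices [2])
Step 2: CCFFFFF  (used choices [1, 3, 3])
Step 3: FFFFCCFFFFFFF  (used choices [3, 1, 2, 2, 2])

Answer: FFFFCCFFFFFFF


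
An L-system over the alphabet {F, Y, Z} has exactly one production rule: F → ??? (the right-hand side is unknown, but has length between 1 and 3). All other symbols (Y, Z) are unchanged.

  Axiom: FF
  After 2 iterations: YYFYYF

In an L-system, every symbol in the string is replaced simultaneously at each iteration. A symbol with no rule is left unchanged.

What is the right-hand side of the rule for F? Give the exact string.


Answer: YF

Derivation:
Trying F → YF:
  Step 0: FF
  Step 1: YFYF
  Step 2: YYFYYF
Matches the given result.


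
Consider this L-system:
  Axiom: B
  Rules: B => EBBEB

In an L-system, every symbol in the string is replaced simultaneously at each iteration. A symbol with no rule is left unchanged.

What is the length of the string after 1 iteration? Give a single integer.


Step 0: length = 1
Step 1: length = 5

Answer: 5


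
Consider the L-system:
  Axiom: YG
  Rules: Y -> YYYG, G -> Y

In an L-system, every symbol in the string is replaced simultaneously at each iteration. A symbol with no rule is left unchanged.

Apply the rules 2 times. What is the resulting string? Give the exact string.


Answer: YYYGYYYGYYYGYYYYG

Derivation:
Step 0: YG
Step 1: YYYGY
Step 2: YYYGYYYGYYYGYYYYG


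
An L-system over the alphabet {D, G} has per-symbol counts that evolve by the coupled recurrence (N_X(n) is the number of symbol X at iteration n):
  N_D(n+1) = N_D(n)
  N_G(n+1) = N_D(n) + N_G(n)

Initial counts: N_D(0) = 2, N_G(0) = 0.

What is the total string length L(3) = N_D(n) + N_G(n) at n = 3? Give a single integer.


Step 0: N_D=2, N_G=0, L=2
Step 1: N_D=2, N_G=2, L=4
Step 2: N_D=2, N_G=4, L=6
Step 3: N_D=2, N_G=6, L=8

Answer: 8


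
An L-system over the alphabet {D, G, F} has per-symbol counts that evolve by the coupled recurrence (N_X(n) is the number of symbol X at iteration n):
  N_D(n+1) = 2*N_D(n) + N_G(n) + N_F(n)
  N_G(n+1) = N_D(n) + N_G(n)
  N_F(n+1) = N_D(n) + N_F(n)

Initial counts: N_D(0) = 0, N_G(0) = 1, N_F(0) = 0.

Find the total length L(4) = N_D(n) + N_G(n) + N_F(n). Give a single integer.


Step 0: N_D=0, N_G=1, N_F=0, L=1
Step 1: N_D=1, N_G=1, N_F=0, L=2
Step 2: N_D=3, N_G=2, N_F=1, L=6
Step 3: N_D=9, N_G=5, N_F=4, L=18
Step 4: N_D=27, N_G=14, N_F=13, L=54

Answer: 54


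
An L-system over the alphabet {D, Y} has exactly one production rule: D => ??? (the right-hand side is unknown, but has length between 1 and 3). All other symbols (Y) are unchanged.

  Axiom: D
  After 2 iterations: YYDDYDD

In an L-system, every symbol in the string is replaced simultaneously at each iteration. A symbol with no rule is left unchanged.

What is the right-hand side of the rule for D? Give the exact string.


Trying D => YDD:
  Step 0: D
  Step 1: YDD
  Step 2: YYDDYDD
Matches the given result.

Answer: YDD


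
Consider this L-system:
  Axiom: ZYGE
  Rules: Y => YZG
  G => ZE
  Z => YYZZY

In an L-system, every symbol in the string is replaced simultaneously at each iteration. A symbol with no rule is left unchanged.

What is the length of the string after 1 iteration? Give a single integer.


Step 0: length = 4
Step 1: length = 11

Answer: 11


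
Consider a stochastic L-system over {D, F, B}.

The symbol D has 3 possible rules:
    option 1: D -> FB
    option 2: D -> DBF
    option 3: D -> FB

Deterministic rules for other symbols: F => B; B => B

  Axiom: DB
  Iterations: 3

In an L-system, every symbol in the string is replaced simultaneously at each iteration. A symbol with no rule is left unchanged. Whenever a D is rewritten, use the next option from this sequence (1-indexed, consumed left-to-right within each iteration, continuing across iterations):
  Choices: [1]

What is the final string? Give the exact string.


Step 0: DB
Step 1: FBB  (used choices [1])
Step 2: BBB  (used choices [])
Step 3: BBB  (used choices [])

Answer: BBB


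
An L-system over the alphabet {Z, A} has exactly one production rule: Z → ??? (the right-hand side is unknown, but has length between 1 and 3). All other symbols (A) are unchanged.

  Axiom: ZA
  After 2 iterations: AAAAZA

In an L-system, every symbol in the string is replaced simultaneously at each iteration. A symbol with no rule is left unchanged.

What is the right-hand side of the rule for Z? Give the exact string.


Answer: AAZ

Derivation:
Trying Z → AAZ:
  Step 0: ZA
  Step 1: AAZA
  Step 2: AAAAZA
Matches the given result.


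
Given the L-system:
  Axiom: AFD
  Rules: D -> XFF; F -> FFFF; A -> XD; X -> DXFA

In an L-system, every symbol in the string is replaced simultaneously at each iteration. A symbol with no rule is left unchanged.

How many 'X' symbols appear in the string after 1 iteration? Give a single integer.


Answer: 2

Derivation:
Step 0: AFD  (0 'X')
Step 1: XDFFFFXFF  (2 'X')


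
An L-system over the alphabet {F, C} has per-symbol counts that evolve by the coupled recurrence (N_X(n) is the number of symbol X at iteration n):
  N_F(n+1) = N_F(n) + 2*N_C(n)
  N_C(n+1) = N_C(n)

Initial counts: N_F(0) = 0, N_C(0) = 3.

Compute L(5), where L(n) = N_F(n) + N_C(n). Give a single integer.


Answer: 33

Derivation:
Step 0: N_F=0, N_C=3, L=3
Step 1: N_F=6, N_C=3, L=9
Step 2: N_F=12, N_C=3, L=15
Step 3: N_F=18, N_C=3, L=21
Step 4: N_F=24, N_C=3, L=27
Step 5: N_F=30, N_C=3, L=33


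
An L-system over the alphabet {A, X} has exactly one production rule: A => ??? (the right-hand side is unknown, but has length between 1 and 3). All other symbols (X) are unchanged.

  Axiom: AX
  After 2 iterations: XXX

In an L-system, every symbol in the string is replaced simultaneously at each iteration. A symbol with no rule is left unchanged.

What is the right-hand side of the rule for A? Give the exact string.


Answer: XX

Derivation:
Trying A => XX:
  Step 0: AX
  Step 1: XXX
  Step 2: XXX
Matches the given result.


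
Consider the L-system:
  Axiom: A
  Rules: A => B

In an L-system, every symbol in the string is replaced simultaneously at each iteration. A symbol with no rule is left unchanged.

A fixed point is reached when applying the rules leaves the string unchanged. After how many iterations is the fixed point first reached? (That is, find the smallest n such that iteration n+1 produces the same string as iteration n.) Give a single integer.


Step 0: A
Step 1: B
Step 2: B  (unchanged — fixed point at step 1)

Answer: 1


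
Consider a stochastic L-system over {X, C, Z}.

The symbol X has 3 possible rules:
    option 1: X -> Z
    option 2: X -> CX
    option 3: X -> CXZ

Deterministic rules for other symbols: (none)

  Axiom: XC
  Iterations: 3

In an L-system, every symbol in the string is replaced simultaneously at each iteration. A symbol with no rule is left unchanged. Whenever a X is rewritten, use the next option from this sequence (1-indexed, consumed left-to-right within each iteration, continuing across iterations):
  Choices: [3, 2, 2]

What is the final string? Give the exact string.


Step 0: XC
Step 1: CXZC  (used choices [3])
Step 2: CCXZC  (used choices [2])
Step 3: CCCXZC  (used choices [2])

Answer: CCCXZC


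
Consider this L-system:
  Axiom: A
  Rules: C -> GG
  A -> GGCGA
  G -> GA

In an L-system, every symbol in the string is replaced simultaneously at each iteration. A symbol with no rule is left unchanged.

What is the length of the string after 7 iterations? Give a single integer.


Step 0: length = 1
Step 1: length = 5
Step 2: length = 13
Step 3: length = 38
Step 4: length = 112
Step 5: length = 326
Step 6: length = 952
Step 7: length = 2780

Answer: 2780


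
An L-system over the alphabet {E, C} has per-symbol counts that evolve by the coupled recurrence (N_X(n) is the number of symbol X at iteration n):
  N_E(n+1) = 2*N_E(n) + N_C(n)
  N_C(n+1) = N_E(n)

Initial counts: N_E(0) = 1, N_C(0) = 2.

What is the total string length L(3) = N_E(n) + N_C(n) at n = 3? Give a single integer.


Answer: 31

Derivation:
Step 0: N_E=1, N_C=2, L=3
Step 1: N_E=4, N_C=1, L=5
Step 2: N_E=9, N_C=4, L=13
Step 3: N_E=22, N_C=9, L=31


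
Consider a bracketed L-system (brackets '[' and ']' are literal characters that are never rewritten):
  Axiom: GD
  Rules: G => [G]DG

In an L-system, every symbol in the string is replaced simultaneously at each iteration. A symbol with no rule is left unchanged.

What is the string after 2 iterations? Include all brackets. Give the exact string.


Answer: [[G]DG]D[G]DGD

Derivation:
Step 0: GD
Step 1: [G]DGD
Step 2: [[G]DG]D[G]DGD


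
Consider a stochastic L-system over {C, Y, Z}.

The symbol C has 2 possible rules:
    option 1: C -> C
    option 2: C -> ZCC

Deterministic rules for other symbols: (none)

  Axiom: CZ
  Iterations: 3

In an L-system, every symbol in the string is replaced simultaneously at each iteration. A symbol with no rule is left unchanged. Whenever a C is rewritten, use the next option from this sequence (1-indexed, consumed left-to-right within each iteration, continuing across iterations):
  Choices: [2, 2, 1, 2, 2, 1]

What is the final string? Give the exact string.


Step 0: CZ
Step 1: ZCCZ  (used choices [2])
Step 2: ZZCCCZ  (used choices [2, 1])
Step 3: ZZZCCZCCCZ  (used choices [2, 2, 1])

Answer: ZZZCCZCCCZ


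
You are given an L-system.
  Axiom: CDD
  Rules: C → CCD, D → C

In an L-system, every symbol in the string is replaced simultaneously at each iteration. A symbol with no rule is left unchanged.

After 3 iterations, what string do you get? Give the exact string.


Answer: CCDCCDCCCDCCDCCCDCCDCCDCCCDCCDC

Derivation:
Step 0: CDD
Step 1: CCDCC
Step 2: CCDCCDCCCDCCD
Step 3: CCDCCDCCCDCCDCCCDCCDCCDCCCDCCDC


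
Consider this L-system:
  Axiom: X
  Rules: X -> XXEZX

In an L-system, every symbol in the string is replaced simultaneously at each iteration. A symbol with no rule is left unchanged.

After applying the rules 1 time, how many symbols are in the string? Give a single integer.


Step 0: length = 1
Step 1: length = 5

Answer: 5


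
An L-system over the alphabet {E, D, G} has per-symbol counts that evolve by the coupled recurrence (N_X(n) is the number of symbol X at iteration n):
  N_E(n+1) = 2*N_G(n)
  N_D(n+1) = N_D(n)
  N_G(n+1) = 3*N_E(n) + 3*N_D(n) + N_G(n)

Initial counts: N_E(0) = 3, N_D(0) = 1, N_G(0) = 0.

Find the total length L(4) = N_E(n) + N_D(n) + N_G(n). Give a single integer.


Answer: 364

Derivation:
Step 0: N_E=3, N_D=1, N_G=0, L=4
Step 1: N_E=0, N_D=1, N_G=12, L=13
Step 2: N_E=24, N_D=1, N_G=15, L=40
Step 3: N_E=30, N_D=1, N_G=90, L=121
Step 4: N_E=180, N_D=1, N_G=183, L=364


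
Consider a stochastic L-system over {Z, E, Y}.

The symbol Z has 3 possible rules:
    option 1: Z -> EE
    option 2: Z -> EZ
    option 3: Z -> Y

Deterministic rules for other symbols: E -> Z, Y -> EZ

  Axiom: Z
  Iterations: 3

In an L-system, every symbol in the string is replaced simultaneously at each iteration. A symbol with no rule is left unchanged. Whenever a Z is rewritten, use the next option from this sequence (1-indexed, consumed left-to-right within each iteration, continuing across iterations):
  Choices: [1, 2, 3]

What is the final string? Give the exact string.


Step 0: Z
Step 1: EE  (used choices [1])
Step 2: ZZ  (used choices [])
Step 3: EZY  (used choices [2, 3])

Answer: EZY


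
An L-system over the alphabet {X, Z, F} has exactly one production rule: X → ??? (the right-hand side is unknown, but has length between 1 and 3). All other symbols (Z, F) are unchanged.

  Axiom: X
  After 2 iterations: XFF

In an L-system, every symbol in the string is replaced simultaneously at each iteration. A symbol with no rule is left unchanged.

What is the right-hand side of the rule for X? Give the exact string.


Trying X → XF:
  Step 0: X
  Step 1: XF
  Step 2: XFF
Matches the given result.

Answer: XF


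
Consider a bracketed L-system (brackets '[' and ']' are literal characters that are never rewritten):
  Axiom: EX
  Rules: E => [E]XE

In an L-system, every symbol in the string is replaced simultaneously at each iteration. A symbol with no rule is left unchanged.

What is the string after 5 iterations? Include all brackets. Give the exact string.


Step 0: EX
Step 1: [E]XEX
Step 2: [[E]XE]X[E]XEX
Step 3: [[[E]XE]X[E]XE]X[[E]XE]X[E]XEX
Step 4: [[[[E]XE]X[E]XE]X[[E]XE]X[E]XE]X[[[E]XE]X[E]XE]X[[E]XE]X[E]XEX
Step 5: [[[[[E]XE]X[E]XE]X[[E]XE]X[E]XE]X[[[E]XE]X[E]XE]X[[E]XE]X[E]XE]X[[[[E]XE]X[E]XE]X[[E]XE]X[E]XE]X[[[E]XE]X[E]XE]X[[E]XE]X[E]XEX

Answer: [[[[[E]XE]X[E]XE]X[[E]XE]X[E]XE]X[[[E]XE]X[E]XE]X[[E]XE]X[E]XE]X[[[[E]XE]X[E]XE]X[[E]XE]X[E]XE]X[[[E]XE]X[E]XE]X[[E]XE]X[E]XEX


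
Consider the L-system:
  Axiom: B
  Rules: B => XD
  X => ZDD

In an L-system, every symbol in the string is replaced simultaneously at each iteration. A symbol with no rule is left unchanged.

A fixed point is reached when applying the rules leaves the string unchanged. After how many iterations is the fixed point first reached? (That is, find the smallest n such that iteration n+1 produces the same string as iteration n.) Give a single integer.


Answer: 2

Derivation:
Step 0: B
Step 1: XD
Step 2: ZDDD
Step 3: ZDDD  (unchanged — fixed point at step 2)


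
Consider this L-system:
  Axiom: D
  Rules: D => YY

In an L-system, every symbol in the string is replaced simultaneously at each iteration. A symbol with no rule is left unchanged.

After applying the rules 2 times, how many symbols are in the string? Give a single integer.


Step 0: length = 1
Step 1: length = 2
Step 2: length = 2

Answer: 2


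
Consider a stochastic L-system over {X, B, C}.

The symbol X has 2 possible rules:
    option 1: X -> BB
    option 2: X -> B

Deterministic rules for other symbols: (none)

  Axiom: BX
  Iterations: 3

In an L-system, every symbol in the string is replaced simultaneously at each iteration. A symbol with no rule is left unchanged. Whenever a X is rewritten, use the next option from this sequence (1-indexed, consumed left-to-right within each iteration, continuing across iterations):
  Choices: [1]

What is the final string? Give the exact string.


Answer: BBB

Derivation:
Step 0: BX
Step 1: BBB  (used choices [1])
Step 2: BBB  (used choices [])
Step 3: BBB  (used choices [])


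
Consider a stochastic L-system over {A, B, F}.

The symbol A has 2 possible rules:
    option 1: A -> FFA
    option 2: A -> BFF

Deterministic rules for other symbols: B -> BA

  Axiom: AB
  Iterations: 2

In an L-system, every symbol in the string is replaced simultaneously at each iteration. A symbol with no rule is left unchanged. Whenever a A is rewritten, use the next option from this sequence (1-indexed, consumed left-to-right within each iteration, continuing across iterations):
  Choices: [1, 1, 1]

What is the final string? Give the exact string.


Step 0: AB
Step 1: FFABA  (used choices [1])
Step 2: FFFFABAFFA  (used choices [1, 1])

Answer: FFFFABAFFA


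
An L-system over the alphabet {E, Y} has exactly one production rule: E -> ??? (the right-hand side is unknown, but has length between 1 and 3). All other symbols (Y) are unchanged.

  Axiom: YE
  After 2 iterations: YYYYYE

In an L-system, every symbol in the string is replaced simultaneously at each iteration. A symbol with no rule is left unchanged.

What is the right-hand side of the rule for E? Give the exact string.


Trying E -> YYE:
  Step 0: YE
  Step 1: YYYE
  Step 2: YYYYYE
Matches the given result.

Answer: YYE


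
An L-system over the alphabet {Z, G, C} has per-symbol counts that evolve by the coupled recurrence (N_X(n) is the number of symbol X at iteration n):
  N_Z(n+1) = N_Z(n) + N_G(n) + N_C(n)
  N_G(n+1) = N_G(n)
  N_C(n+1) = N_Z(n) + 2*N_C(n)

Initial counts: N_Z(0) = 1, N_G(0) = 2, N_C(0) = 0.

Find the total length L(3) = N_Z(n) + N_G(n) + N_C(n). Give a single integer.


Answer: 31

Derivation:
Step 0: N_Z=1, N_G=2, N_C=0, L=3
Step 1: N_Z=3, N_G=2, N_C=1, L=6
Step 2: N_Z=6, N_G=2, N_C=5, L=13
Step 3: N_Z=13, N_G=2, N_C=16, L=31


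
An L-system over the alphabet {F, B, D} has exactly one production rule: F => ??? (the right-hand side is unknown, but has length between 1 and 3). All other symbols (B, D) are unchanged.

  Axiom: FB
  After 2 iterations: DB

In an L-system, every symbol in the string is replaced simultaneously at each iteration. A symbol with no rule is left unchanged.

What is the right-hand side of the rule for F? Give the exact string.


Trying F => D:
  Step 0: FB
  Step 1: DB
  Step 2: DB
Matches the given result.

Answer: D


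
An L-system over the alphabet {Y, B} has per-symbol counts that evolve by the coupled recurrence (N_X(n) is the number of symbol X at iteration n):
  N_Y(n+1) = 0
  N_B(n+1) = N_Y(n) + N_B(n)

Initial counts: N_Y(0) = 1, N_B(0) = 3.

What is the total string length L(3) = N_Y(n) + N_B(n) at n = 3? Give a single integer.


Answer: 4

Derivation:
Step 0: N_Y=1, N_B=3, L=4
Step 1: N_Y=0, N_B=4, L=4
Step 2: N_Y=0, N_B=4, L=4
Step 3: N_Y=0, N_B=4, L=4
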